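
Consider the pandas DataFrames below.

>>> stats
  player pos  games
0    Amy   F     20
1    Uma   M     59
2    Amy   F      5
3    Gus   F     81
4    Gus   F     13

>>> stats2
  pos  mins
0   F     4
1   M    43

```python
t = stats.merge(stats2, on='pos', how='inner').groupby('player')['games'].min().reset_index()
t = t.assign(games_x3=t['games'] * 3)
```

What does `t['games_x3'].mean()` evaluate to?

merge on 'pos' (how='inner') → 5 rows:
  player pos  games  mins
0    Amy   F     20     4
1    Uma   M     59    43
2    Amy   F      5     4
3    Gus   F     81     4
4    Gus   F     13     4
group by player, min of games:
player
Amy     5
Gus    13
Uma    59
Name: games, dtype: int64
reset_index():
  player  games
0    Amy      5
1    Gus     13
2    Uma     59
add column games_x3 = t['games'] * 3:
  player  games  games_x3
0    Amy      5        15
1    Gus     13        39
2    Uma     59       177
Then the mean of column 'games_x3': 77.0

77.0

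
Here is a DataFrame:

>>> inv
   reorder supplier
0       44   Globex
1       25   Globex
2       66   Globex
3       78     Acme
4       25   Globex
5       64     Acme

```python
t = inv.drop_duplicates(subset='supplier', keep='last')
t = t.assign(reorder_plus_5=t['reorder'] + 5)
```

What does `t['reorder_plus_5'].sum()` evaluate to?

drop duplicate supplier (keep=last):
   reorder supplier
4       25   Globex
5       64     Acme
add column reorder_plus_5 = t['reorder'] + 5:
   reorder supplier  reorder_plus_5
4       25   Globex              30
5       64     Acme              69

99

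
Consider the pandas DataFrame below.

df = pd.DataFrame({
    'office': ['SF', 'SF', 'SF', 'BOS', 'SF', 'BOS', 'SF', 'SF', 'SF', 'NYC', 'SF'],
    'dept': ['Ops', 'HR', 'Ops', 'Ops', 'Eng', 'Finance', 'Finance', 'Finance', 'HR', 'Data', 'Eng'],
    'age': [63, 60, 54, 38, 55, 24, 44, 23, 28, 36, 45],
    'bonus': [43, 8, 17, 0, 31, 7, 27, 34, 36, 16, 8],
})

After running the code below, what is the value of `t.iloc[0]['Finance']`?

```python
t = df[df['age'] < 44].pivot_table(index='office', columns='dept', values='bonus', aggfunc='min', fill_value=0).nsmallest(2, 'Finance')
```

filter rows where age < 44:
  office     dept  age  bonus
3    BOS      Ops   38      0
5    BOS  Finance   24      7
7     SF  Finance   23     34
8     SF       HR   28     36
9    NYC     Data   36     16
pivot: rows=office, cols=dept, min(bonus):
dept    Data  Finance  HR  Ops
office                        
BOS        0        7   0    0
NYC       16        0   0    0
SF         0       34  36    0
take 2 rows with smallest Finance:
dept    Data  Finance  HR  Ops
office                        
NYC       16        0   0    0
BOS        0        7   0    0
So iloc[0]['Finance'] = 0.

0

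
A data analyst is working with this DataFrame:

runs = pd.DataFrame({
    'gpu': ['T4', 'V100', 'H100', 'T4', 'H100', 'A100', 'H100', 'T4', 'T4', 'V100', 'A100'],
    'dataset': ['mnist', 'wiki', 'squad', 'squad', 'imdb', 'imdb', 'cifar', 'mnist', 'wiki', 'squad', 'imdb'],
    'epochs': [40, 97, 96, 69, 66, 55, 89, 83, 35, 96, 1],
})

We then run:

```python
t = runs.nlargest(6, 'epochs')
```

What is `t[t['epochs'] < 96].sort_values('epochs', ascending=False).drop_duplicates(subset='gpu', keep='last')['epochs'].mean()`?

79.0

take 6 rows with largest epochs:
    gpu dataset  epochs
1  V100    wiki      97
2  H100   squad      96
9  V100   squad      96
6  H100   cifar      89
7    T4   mnist      83
3    T4   squad      69
filter rows where epochs < 96:
    gpu dataset  epochs
6  H100   cifar      89
7    T4   mnist      83
3    T4   squad      69
sort by epochs descending:
    gpu dataset  epochs
6  H100   cifar      89
7    T4   mnist      83
3    T4   squad      69
drop duplicate gpu (keep=last):
    gpu dataset  epochs
6  H100   cifar      89
3    T4   squad      69
So mean() = 79.0.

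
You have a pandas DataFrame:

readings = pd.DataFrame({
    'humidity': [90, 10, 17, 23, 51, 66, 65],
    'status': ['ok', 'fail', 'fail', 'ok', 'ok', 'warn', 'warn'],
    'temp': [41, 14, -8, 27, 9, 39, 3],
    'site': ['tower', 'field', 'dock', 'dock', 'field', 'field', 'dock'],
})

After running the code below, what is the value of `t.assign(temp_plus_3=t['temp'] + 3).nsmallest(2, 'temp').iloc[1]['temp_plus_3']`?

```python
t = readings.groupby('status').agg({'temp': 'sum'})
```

45

group by status, sum of temp:
        temp
status      
fail       6
ok        77
warn      42
add column temp_plus_3 = t['temp'] + 3:
        temp  temp_plus_3
status                   
fail       6            9
ok        77           80
warn      42           45
take 2 rows with smallest temp:
        temp  temp_plus_3
status                   
fail       6            9
warn      42           45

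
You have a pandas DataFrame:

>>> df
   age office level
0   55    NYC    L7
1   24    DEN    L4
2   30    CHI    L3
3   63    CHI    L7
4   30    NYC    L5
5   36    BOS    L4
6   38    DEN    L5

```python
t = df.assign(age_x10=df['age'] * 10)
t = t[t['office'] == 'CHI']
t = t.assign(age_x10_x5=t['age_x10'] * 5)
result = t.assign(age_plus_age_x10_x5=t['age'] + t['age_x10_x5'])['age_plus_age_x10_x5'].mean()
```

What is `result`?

2371.5

add column age_x10 = df['age'] * 10:
   age office level  age_x10
0   55    NYC    L7      550
1   24    DEN    L4      240
2   30    CHI    L3      300
3   63    CHI    L7      630
4   30    NYC    L5      300
5   36    BOS    L4      360
6   38    DEN    L5      380
filter rows where office == 'CHI':
   age office level  age_x10
2   30    CHI    L3      300
3   63    CHI    L7      630
add column age_x10_x5 = t['age_x10'] * 5:
   age office level  age_x10  age_x10_x5
2   30    CHI    L3      300        1500
3   63    CHI    L7      630        3150
add column age_plus_age_x10_x5 = t['age'] + t['age_x10_x5']:
   age office level  age_x10  age_x10_x5  age_plus_age_x10_x5
2   30    CHI    L3      300        1500                 1530
3   63    CHI    L7      630        3150                 3213
Taking the mean of column 'age_plus_age_x10_x5' gives 2371.5.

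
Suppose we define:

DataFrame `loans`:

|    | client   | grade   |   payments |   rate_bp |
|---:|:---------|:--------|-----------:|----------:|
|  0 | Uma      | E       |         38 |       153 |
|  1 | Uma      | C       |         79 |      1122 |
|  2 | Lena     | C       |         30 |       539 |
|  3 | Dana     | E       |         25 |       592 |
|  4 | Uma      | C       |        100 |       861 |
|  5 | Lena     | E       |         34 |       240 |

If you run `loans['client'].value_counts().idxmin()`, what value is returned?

Dana

value_counts of client:
client
Uma     3
Lena    2
Dana    1
Name: count, dtype: int64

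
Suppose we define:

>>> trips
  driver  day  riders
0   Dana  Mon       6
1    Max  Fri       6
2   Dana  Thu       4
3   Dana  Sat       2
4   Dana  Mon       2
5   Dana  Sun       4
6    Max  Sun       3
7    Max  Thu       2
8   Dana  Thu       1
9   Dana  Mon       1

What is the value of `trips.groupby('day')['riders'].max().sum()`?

22

group by day, max of riders:
day
Fri    6
Mon    6
Sat    2
Sun    4
Thu    4
Name: riders, dtype: int64
Reading off the sum of the resulting series, we get 22.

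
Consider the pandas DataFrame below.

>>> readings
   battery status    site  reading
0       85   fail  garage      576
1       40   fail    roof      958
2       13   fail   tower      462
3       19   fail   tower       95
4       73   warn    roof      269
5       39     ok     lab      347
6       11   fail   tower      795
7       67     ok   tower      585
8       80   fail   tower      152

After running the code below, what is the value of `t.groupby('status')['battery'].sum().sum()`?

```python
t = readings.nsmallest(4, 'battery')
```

take 4 rows with smallest battery:
   battery status   site  reading
6       11   fail  tower      795
2       13   fail  tower      462
3       19   fail  tower       95
5       39     ok    lab      347
group by status, sum of battery:
status
fail    43
ok      39
Name: battery, dtype: int64

82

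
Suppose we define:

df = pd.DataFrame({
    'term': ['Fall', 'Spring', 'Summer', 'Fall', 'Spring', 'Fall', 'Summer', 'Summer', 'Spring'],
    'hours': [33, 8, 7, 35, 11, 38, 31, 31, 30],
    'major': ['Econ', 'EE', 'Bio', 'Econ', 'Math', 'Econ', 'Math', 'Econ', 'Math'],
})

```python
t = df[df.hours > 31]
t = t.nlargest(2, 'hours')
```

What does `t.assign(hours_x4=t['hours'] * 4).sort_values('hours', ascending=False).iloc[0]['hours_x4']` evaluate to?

152

filter rows where hours > 31:
   term  hours major
0  Fall     33  Econ
3  Fall     35  Econ
5  Fall     38  Econ
take 2 rows with largest hours:
   term  hours major
5  Fall     38  Econ
3  Fall     35  Econ
add column hours_x4 = t['hours'] * 4:
   term  hours major  hours_x4
5  Fall     38  Econ       152
3  Fall     35  Econ       140
sort by hours descending:
   term  hours major  hours_x4
5  Fall     38  Econ       152
3  Fall     35  Econ       140
So iloc[0]['hours_x4'] = 152.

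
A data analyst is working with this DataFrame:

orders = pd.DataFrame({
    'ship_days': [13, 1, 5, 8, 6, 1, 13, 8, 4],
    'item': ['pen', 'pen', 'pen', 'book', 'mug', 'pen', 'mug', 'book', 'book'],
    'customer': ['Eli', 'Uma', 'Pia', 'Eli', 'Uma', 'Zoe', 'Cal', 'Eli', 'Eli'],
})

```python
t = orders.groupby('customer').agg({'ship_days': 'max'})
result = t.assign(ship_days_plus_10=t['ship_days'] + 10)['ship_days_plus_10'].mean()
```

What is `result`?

17.6

group by customer, max of ship_days:
          ship_days
customer           
Cal              13
Eli              13
Pia               5
Uma               6
Zoe               1
add column ship_days_plus_10 = t['ship_days'] + 10:
          ship_days  ship_days_plus_10
customer                              
Cal              13                 23
Eli              13                 23
Pia               5                 15
Uma               6                 16
Zoe               1                 11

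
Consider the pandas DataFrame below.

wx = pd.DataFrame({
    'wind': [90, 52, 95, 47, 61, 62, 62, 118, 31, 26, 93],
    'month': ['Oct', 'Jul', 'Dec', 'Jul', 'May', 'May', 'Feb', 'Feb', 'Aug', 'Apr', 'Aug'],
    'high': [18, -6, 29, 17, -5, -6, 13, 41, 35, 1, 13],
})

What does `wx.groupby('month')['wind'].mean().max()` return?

95.0

group by month, mean of wind:
month
Apr    26.0
Aug    62.0
Dec    95.0
Feb    90.0
Jul    49.5
May    61.5
Oct    90.0
Name: wind, dtype: float64
Finally, max of the resulting series = 95.0.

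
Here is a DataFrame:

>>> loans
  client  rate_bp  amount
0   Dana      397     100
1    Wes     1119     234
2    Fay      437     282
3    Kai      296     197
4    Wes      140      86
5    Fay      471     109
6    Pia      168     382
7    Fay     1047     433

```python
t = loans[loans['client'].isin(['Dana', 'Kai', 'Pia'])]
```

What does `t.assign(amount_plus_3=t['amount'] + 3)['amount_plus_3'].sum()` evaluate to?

filter rows where client in ['Dana', 'Kai', 'Pia']:
  client  rate_bp  amount
0   Dana      397     100
3    Kai      296     197
6    Pia      168     382
add column amount_plus_3 = t['amount'] + 3:
  client  rate_bp  amount  amount_plus_3
0   Dana      397     100            103
3    Kai      296     197            200
6    Pia      168     382            385
Finally, sum of column 'amount_plus_3' = 688.

688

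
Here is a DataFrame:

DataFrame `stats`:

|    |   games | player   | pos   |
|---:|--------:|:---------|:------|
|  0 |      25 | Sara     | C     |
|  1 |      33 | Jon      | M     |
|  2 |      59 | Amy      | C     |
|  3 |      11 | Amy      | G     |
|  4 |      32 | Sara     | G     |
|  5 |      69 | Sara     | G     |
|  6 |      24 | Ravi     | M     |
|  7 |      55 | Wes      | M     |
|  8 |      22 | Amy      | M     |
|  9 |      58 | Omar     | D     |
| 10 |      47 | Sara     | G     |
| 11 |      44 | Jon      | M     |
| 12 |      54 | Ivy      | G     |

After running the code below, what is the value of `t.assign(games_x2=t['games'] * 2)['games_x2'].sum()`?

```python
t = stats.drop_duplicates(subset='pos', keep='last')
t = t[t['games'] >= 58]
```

drop duplicate pos (keep=last):
    games player pos
2      59    Amy   C
9      58   Omar   D
11     44    Jon   M
12     54    Ivy   G
filter rows where games >= 58:
   games player pos
2     59    Amy   C
9     58   Omar   D
add column games_x2 = t['games'] * 2:
   games player pos  games_x2
2     59    Amy   C       118
9     58   Omar   D       116
The sum of column 'games_x2' is 234.

234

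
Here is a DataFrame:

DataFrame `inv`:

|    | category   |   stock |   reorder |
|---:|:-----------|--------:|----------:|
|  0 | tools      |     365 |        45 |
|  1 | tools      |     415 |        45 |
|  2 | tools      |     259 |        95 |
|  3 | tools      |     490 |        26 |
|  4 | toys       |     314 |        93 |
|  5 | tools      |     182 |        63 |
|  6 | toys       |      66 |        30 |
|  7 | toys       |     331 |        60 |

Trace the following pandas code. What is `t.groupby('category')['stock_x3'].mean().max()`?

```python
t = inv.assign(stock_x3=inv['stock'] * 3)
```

1026.6

add column stock_x3 = inv['stock'] * 3:
  category  stock  reorder  stock_x3
0    tools    365       45      1095
1    tools    415       45      1245
2    tools    259       95       777
3    tools    490       26      1470
4     toys    314       93       942
5    tools    182       63       546
6     toys     66       30       198
7     toys    331       60       993
group by category, mean of stock_x3:
category
tools    1026.6
toys      711.0
Name: stock_x3, dtype: float64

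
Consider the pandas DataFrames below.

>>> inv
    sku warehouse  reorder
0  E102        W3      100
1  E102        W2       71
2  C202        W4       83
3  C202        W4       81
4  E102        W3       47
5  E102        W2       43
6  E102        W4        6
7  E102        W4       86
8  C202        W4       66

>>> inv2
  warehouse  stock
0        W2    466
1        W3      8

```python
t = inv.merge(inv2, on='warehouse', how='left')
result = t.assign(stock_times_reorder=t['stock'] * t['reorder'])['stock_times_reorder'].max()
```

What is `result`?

merge on 'warehouse' (how='left') → 9 rows:
    sku warehouse  reorder  stock
0  E102        W3      100    8.0
1  E102        W2       71  466.0
2  C202        W4       83    NaN
3  C202        W4       81    NaN
4  E102        W3       47    8.0
5  E102        W2       43  466.0
6  E102        W4        6    NaN
7  E102        W4       86    NaN
8  C202        W4       66    NaN
add column stock_times_reorder = t['stock'] * t['reorder']:
    sku warehouse  reorder  stock  stock_times_reorder
0  E102        W3      100    8.0                800.0
1  E102        W2       71  466.0              33086.0
2  C202        W4       83    NaN                  NaN
3  C202        W4       81    NaN                  NaN
4  E102        W3       47    8.0                376.0
5  E102        W2       43  466.0              20038.0
6  E102        W4        6    NaN                  NaN
7  E102        W4       86    NaN                  NaN
8  C202        W4       66    NaN                  NaN
Taking the max of column 'stock_times_reorder' gives 33086.0.

33086.0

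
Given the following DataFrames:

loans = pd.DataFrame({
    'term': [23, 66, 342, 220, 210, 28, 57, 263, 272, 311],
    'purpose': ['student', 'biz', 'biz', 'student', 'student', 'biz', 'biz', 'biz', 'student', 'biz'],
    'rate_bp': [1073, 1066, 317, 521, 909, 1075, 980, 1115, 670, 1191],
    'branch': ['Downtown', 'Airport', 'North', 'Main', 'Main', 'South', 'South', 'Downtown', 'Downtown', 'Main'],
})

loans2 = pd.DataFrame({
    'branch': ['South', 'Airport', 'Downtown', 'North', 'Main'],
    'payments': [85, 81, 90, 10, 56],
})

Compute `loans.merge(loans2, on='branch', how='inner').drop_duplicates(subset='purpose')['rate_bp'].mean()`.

1069.5

merge on 'branch' (how='inner') → 10 rows:
   term  purpose  rate_bp    branch  payments
0    23  student     1073  Downtown        90
1    66      biz     1066   Airport        81
2   342      biz      317     North        10
3   220  student      521      Main        56
4   210  student      909      Main        56
5    28      biz     1075     South        85
6    57      biz      980     South        85
7   263      biz     1115  Downtown        90
8   272  student      670  Downtown        90
9   311      biz     1191      Main        56
drop duplicate purpose (keep=first):
   term  purpose  rate_bp    branch  payments
0    23  student     1073  Downtown        90
1    66      biz     1066   Airport        81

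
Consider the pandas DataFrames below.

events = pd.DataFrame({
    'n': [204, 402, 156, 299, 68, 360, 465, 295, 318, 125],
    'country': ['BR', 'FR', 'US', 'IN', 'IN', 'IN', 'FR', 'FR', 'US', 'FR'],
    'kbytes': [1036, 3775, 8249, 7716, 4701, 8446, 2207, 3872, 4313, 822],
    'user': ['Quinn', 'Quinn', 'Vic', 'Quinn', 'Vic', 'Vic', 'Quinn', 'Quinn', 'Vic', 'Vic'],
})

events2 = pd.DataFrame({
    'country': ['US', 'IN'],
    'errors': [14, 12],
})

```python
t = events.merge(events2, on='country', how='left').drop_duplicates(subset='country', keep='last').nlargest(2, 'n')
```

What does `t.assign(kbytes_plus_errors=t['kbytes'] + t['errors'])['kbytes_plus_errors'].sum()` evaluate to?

12785.0

merge on 'country' (how='left') → 10 rows:
     n country  kbytes   user  errors
0  204      BR    1036  Quinn     NaN
1  402      FR    3775  Quinn     NaN
2  156      US    8249    Vic    14.0
3  299      IN    7716  Quinn    12.0
4   68      IN    4701    Vic    12.0
5  360      IN    8446    Vic    12.0
6  465      FR    2207  Quinn     NaN
7  295      FR    3872  Quinn     NaN
8  318      US    4313    Vic    14.0
9  125      FR     822    Vic     NaN
drop duplicate country (keep=last):
     n country  kbytes   user  errors
0  204      BR    1036  Quinn     NaN
5  360      IN    8446    Vic    12.0
8  318      US    4313    Vic    14.0
9  125      FR     822    Vic     NaN
take 2 rows with largest n:
     n country  kbytes user  errors
5  360      IN    8446  Vic    12.0
8  318      US    4313  Vic    14.0
add column kbytes_plus_errors = t['kbytes'] + t['errors']:
     n country  kbytes user  errors  kbytes_plus_errors
5  360      IN    8446  Vic    12.0              8458.0
8  318      US    4313  Vic    14.0              4327.0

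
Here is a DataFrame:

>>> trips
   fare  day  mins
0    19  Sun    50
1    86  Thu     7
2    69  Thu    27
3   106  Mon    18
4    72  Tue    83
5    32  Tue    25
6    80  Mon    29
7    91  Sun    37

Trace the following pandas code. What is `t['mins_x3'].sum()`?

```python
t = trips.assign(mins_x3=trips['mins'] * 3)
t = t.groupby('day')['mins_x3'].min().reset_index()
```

add column mins_x3 = trips['mins'] * 3:
   fare  day  mins  mins_x3
0    19  Sun    50      150
1    86  Thu     7       21
2    69  Thu    27       81
3   106  Mon    18       54
4    72  Tue    83      249
5    32  Tue    25       75
6    80  Mon    29       87
7    91  Sun    37      111
group by day, min of mins_x3:
day
Mon     54
Sun    111
Thu     21
Tue     75
Name: mins_x3, dtype: int64
reset_index():
   day  mins_x3
0  Mon       54
1  Sun      111
2  Thu       21
3  Tue       75

261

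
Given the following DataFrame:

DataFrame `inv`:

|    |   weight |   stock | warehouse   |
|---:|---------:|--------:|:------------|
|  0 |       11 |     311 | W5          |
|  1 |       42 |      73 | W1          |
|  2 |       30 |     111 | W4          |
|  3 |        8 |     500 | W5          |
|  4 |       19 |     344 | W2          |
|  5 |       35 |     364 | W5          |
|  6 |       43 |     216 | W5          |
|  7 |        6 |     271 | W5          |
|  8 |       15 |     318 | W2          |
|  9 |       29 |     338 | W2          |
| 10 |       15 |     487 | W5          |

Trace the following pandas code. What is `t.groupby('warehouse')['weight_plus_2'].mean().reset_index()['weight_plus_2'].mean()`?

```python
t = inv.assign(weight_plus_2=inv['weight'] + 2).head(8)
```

add column weight_plus_2 = inv['weight'] + 2:
    weight  stock warehouse  weight_plus_2
0       11    311        W5             13
1       42     73        W1             44
2       30    111        W4             32
3        8    500        W5             10
4       19    344        W2             21
5       35    364        W5             37
6       43    216        W5             45
7        6    271        W5              8
8       15    318        W2             17
9       29    338        W2             31
10      15    487        W5             17
take first 8 rows:
   weight  stock warehouse  weight_plus_2
0      11    311        W5             13
1      42     73        W1             44
2      30    111        W4             32
3       8    500        W5             10
4      19    344        W2             21
5      35    364        W5             37
6      43    216        W5             45
7       6    271        W5              8
group by warehouse, mean of weight_plus_2:
warehouse
W1    44.0
W2    21.0
W4    32.0
W5    22.6
Name: weight_plus_2, dtype: float64
reset_index():
  warehouse  weight_plus_2
0        W1           44.0
1        W2           21.0
2        W4           32.0
3        W5           22.6

29.9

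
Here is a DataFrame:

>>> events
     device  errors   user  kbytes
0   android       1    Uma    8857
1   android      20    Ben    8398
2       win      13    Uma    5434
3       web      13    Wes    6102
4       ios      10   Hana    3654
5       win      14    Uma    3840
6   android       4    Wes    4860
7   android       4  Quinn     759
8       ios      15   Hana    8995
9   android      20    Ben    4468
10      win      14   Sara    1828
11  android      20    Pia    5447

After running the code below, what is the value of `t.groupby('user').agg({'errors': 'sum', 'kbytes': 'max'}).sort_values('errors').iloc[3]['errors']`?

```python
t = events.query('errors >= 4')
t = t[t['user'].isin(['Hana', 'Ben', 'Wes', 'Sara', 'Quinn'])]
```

filter rows where errors >= 4:
     device  errors   user  kbytes
1   android      20    Ben    8398
2       win      13    Uma    5434
3       web      13    Wes    6102
4       ios      10   Hana    3654
5       win      14    Uma    3840
6   android       4    Wes    4860
7   android       4  Quinn     759
8       ios      15   Hana    8995
9   android      20    Ben    4468
10      win      14   Sara    1828
11  android      20    Pia    5447
filter rows where user in ['Hana', 'Ben', 'Wes', 'Sara', 'Quinn']:
     device  errors   user  kbytes
1   android      20    Ben    8398
3       web      13    Wes    6102
4       ios      10   Hana    3654
6   android       4    Wes    4860
7   android       4  Quinn     759
8       ios      15   Hana    8995
9   android      20    Ben    4468
10      win      14   Sara    1828
group by user: sum(errors), max(kbytes):
       errors  kbytes
user                 
Ben        40    8398
Hana       25    8995
Quinn       4     759
Sara       14    1828
Wes        17    6102
sort by errors:
       errors  kbytes
user                 
Quinn       4     759
Sara       14    1828
Wes        17    6102
Hana       25    8995
Ben        40    8398
Reading off the value at position 3, column 'errors', we get 25.

25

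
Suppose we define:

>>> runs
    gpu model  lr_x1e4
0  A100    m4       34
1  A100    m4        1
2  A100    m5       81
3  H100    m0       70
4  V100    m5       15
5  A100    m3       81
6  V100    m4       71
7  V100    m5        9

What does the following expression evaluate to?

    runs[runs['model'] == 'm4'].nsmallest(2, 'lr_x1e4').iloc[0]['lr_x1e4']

1

filter rows where model == 'm4':
    gpu model  lr_x1e4
0  A100    m4       34
1  A100    m4        1
6  V100    m4       71
take 2 rows with smallest lr_x1e4:
    gpu model  lr_x1e4
1  A100    m4        1
0  A100    m4       34
So iloc[0]['lr_x1e4'] = 1.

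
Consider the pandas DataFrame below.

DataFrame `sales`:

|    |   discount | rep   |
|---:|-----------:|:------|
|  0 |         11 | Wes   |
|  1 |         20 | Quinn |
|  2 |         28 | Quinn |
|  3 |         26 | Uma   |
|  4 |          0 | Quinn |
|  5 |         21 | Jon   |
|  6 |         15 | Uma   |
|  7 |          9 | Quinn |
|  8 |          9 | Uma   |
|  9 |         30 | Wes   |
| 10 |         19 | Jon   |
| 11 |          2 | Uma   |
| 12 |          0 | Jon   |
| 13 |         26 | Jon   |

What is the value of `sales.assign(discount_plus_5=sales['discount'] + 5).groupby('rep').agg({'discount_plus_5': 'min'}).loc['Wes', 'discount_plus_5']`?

16

add column discount_plus_5 = sales['discount'] + 5:
    discount    rep  discount_plus_5
0         11    Wes               16
1         20  Quinn               25
2         28  Quinn               33
3         26    Uma               31
4          0  Quinn                5
5         21    Jon               26
6         15    Uma               20
7          9  Quinn               14
8          9    Uma               14
9         30    Wes               35
10        19    Jon               24
11         2    Uma                7
12         0    Jon                5
13        26    Jon               31
group by rep, min of discount_plus_5:
       discount_plus_5
rep                   
Jon                  5
Quinn                5
Uma                  7
Wes                 16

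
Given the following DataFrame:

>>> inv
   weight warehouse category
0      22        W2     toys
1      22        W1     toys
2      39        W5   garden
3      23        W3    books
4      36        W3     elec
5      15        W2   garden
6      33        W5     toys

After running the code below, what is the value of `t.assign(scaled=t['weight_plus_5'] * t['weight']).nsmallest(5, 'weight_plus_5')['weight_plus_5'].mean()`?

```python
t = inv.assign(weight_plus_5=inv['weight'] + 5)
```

add column weight_plus_5 = inv['weight'] + 5:
   weight warehouse category  weight_plus_5
0      22        W2     toys             27
1      22        W1     toys             27
2      39        W5   garden             44
3      23        W3    books             28
4      36        W3     elec             41
5      15        W2   garden             20
6      33        W5     toys             38
add column scaled = t['weight_plus_5'] * t['weight']:
   weight warehouse category  weight_plus_5  scaled
0      22        W2     toys             27     594
1      22        W1     toys             27     594
2      39        W5   garden             44    1716
3      23        W3    books             28     644
4      36        W3     elec             41    1476
5      15        W2   garden             20     300
6      33        W5     toys             38    1254
take 5 rows with smallest weight_plus_5:
   weight warehouse category  weight_plus_5  scaled
5      15        W2   garden             20     300
0      22        W2     toys             27     594
1      22        W1     toys             27     594
3      23        W3    books             28     644
6      33        W5     toys             38    1254
mean of column 'weight_plus_5' → 28.0

28.0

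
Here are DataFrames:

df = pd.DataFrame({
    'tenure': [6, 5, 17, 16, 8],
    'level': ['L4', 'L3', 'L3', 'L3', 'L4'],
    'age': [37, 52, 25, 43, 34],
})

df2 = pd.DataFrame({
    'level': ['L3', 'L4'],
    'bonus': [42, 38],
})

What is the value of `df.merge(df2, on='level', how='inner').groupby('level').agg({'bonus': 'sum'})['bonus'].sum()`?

merge on 'level' (how='inner') → 5 rows:
   tenure level  age  bonus
0       6    L4   37     38
1       5    L3   52     42
2      17    L3   25     42
3      16    L3   43     42
4       8    L4   34     38
group by level, sum of bonus:
       bonus
level       
L3       126
L4        76
sum of column 'bonus' → 202

202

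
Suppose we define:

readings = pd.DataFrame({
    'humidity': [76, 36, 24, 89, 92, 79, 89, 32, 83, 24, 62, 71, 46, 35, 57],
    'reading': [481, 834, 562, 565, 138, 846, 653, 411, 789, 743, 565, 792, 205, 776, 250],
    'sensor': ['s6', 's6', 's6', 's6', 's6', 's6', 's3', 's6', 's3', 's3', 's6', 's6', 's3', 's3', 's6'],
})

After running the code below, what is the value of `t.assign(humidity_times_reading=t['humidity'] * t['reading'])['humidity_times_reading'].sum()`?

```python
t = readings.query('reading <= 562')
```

filter rows where reading <= 562:
    humidity  reading sensor
0         76      481     s6
2         24      562     s6
4         92      138     s6
7         32      411     s6
12        46      205     s3
14        57      250     s6
add column humidity_times_reading = t['humidity'] * t['reading']:
    humidity  reading sensor  humidity_times_reading
0         76      481     s6                   36556
2         24      562     s6                   13488
4         92      138     s6                   12696
7         32      411     s6                   13152
12        46      205     s3                    9430
14        57      250     s6                   14250
Finally, sum of column 'humidity_times_reading' = 99572.

99572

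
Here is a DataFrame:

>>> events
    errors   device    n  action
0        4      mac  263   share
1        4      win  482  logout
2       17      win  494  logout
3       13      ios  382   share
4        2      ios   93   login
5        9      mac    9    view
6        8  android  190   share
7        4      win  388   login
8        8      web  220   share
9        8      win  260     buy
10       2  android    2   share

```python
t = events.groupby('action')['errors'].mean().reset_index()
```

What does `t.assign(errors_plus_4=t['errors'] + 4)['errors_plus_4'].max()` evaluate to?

group by action, mean of errors:
action
buy        8.0
login      3.0
logout    10.5
share      7.0
view       9.0
Name: errors, dtype: float64
reset_index():
   action  errors
0     buy     8.0
1   login     3.0
2  logout    10.5
3   share     7.0
4    view     9.0
add column errors_plus_4 = t['errors'] + 4:
   action  errors  errors_plus_4
0     buy     8.0           12.0
1   login     3.0            7.0
2  logout    10.5           14.5
3   share     7.0           11.0
4    view     9.0           13.0
The max of column 'errors_plus_4' is 14.5.

14.5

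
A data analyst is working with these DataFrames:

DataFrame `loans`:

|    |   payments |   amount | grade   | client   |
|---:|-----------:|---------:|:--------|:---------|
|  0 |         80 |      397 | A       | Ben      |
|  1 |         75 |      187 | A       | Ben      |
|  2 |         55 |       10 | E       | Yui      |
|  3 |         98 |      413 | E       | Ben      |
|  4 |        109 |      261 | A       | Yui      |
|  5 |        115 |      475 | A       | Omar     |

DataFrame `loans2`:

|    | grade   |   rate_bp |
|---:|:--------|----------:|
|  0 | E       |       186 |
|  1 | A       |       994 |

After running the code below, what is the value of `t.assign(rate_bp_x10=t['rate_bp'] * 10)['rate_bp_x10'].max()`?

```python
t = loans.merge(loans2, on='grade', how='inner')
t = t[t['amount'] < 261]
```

9940

merge on 'grade' (how='inner') → 6 rows:
   payments  amount grade client  rate_bp
0        80     397     A    Ben      994
1        75     187     A    Ben      994
2        55      10     E    Yui      186
3        98     413     E    Ben      186
4       109     261     A    Yui      994
5       115     475     A   Omar      994
filter rows where amount < 261:
   payments  amount grade client  rate_bp
1        75     187     A    Ben      994
2        55      10     E    Yui      186
add column rate_bp_x10 = t['rate_bp'] * 10:
   payments  amount grade client  rate_bp  rate_bp_x10
1        75     187     A    Ben      994         9940
2        55      10     E    Yui      186         1860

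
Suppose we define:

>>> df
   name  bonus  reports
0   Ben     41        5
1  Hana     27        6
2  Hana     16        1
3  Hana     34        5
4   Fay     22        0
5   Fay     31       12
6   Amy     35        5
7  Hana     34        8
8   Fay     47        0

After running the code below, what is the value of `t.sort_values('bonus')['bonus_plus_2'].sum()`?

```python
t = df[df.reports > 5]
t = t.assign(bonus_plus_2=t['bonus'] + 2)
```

98

filter rows where reports > 5:
   name  bonus  reports
1  Hana     27        6
5   Fay     31       12
7  Hana     34        8
add column bonus_plus_2 = t['bonus'] + 2:
   name  bonus  reports  bonus_plus_2
1  Hana     27        6            29
5   Fay     31       12            33
7  Hana     34        8            36
sort by bonus:
   name  bonus  reports  bonus_plus_2
1  Hana     27        6            29
5   Fay     31       12            33
7  Hana     34        8            36
The sum of column 'bonus_plus_2' is 98.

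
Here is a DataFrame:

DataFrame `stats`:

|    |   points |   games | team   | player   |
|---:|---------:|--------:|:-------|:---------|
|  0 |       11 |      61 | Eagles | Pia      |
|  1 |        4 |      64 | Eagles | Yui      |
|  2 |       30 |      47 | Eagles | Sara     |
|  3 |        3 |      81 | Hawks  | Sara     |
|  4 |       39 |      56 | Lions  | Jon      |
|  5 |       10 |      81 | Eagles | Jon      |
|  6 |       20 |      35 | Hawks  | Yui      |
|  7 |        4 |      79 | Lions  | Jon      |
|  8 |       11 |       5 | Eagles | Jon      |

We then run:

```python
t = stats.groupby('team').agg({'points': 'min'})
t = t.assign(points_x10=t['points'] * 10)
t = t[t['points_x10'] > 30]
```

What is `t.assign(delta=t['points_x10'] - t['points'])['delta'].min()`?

group by team, min of points:
        points
team          
Eagles       4
Hawks        3
Lions        4
add column points_x10 = t['points'] * 10:
        points  points_x10
team                      
Eagles       4          40
Hawks        3          30
Lions        4          40
filter rows where points_x10 > 30:
        points  points_x10
team                      
Eagles       4          40
Lions        4          40
add column delta = t['points_x10'] - t['points']:
        points  points_x10  delta
team                             
Eagles       4          40     36
Lions        4          40     36

36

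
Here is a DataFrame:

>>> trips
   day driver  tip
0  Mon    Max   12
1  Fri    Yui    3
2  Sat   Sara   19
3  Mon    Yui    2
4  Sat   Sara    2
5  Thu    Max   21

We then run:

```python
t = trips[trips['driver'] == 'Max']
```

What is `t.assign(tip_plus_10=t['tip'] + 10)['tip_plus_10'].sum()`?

53

filter rows where driver == 'Max':
   day driver  tip
0  Mon    Max   12
5  Thu    Max   21
add column tip_plus_10 = t['tip'] + 10:
   day driver  tip  tip_plus_10
0  Mon    Max   12           22
5  Thu    Max   21           31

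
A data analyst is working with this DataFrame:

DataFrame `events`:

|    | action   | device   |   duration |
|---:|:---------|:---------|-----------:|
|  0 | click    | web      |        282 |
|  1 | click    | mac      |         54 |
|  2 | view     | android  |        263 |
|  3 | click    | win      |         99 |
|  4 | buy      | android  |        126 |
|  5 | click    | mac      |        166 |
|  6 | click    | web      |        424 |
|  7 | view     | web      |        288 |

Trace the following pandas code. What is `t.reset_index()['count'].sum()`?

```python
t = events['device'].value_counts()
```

8

value_counts of device:
device
web        3
mac        2
android    2
win        1
Name: count, dtype: int64
reset_index():
    device  count
0      web      3
1      mac      2
2  android      2
3      win      1
Taking the sum of column 'count' gives 8.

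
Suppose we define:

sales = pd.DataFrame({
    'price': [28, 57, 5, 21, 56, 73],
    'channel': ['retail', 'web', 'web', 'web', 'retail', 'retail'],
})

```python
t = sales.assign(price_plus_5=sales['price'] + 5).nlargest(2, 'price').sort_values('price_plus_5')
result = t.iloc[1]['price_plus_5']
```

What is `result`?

78

add column price_plus_5 = sales['price'] + 5:
   price channel  price_plus_5
0     28  retail            33
1     57     web            62
2      5     web            10
3     21     web            26
4     56  retail            61
5     73  retail            78
take 2 rows with largest price:
   price channel  price_plus_5
5     73  retail            78
1     57     web            62
sort by price_plus_5:
   price channel  price_plus_5
1     57     web            62
5     73  retail            78
value at position 1, column 'price_plus_5' → 78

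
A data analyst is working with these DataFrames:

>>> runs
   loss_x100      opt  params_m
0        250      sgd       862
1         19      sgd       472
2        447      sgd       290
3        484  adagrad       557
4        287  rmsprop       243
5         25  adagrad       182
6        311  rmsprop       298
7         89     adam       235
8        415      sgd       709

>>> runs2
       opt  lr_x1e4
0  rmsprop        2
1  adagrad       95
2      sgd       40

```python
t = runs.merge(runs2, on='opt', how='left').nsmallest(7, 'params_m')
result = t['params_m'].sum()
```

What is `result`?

merge on 'opt' (how='left') → 9 rows:
   loss_x100      opt  params_m  lr_x1e4
0        250      sgd       862     40.0
1         19      sgd       472     40.0
2        447      sgd       290     40.0
3        484  adagrad       557     95.0
4        287  rmsprop       243      2.0
5         25  adagrad       182     95.0
6        311  rmsprop       298      2.0
7         89     adam       235      NaN
8        415      sgd       709     40.0
take 7 rows with smallest params_m:
   loss_x100      opt  params_m  lr_x1e4
5         25  adagrad       182     95.0
7         89     adam       235      NaN
4        287  rmsprop       243      2.0
2        447      sgd       290     40.0
6        311  rmsprop       298      2.0
1         19      sgd       472     40.0
3        484  adagrad       557     95.0
Finally, sum of column 'params_m' = 2277.

2277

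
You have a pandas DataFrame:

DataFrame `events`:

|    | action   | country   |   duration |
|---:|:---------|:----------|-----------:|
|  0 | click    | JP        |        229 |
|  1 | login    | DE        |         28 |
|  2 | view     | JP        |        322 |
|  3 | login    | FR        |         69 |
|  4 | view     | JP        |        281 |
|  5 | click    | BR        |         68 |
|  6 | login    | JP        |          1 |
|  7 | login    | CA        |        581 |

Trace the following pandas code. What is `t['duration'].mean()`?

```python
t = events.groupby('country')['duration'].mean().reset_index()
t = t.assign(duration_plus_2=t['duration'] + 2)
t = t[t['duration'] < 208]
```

55.0

group by country, mean of duration:
country
BR     68.00
CA    581.00
DE     28.00
FR     69.00
JP    208.25
Name: duration, dtype: float64
reset_index():
  country  duration
0      BR     68.00
1      CA    581.00
2      DE     28.00
3      FR     69.00
4      JP    208.25
add column duration_plus_2 = t['duration'] + 2:
  country  duration  duration_plus_2
0      BR     68.00            70.00
1      CA    581.00           583.00
2      DE     28.00            30.00
3      FR     69.00            71.00
4      JP    208.25           210.25
filter rows where duration < 208:
  country  duration  duration_plus_2
0      BR      68.0             70.0
2      DE      28.0             30.0
3      FR      69.0             71.0
The mean of column 'duration' is 55.0.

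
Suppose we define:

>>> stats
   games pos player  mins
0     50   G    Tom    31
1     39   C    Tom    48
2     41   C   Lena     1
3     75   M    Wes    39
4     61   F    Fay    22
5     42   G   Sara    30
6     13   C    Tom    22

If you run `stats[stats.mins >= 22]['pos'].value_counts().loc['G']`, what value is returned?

filter rows where mins >= 22:
   games pos player  mins
0     50   G    Tom    31
1     39   C    Tom    48
3     75   M    Wes    39
4     61   F    Fay    22
5     42   G   Sara    30
6     13   C    Tom    22
value_counts of pos:
pos
G    2
C    2
M    1
F    1
Name: count, dtype: int64
value at index 'G' → 2

2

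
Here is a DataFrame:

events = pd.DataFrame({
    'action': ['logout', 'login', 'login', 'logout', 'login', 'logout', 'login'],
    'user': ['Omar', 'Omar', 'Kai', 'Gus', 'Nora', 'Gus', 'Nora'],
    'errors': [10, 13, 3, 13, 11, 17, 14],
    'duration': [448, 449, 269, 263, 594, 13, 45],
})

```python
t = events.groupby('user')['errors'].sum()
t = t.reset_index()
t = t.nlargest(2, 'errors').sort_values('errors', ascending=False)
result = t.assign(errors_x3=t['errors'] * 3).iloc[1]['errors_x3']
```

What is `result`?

group by user, sum of errors:
user
Gus     30
Kai      3
Nora    25
Omar    23
Name: errors, dtype: int64
reset_index():
   user  errors
0   Gus      30
1   Kai       3
2  Nora      25
3  Omar      23
take 2 rows with largest errors:
   user  errors
0   Gus      30
2  Nora      25
sort by errors descending:
   user  errors
0   Gus      30
2  Nora      25
add column errors_x3 = t['errors'] * 3:
   user  errors  errors_x3
0   Gus      30         90
2  Nora      25         75
So iloc[1]['errors_x3'] = 75.

75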